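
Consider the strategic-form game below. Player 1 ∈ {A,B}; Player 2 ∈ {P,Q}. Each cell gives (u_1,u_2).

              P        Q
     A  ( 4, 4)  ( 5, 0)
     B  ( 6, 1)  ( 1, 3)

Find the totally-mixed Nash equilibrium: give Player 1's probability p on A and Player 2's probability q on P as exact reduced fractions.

p=1/3, q=2/3

P1 indiff ⇒ q·4+(1-q)·5 = q·6+(1-q)·1 ⇒ q(-2) = (1-q)(-4) ⇒ q = 2/3
P2 indiff ⇒ p·4+(1-p)·1 = p·0+(1-p)·3 ⇒ p(4) = (1-p)(2) ⇒ p = 1/3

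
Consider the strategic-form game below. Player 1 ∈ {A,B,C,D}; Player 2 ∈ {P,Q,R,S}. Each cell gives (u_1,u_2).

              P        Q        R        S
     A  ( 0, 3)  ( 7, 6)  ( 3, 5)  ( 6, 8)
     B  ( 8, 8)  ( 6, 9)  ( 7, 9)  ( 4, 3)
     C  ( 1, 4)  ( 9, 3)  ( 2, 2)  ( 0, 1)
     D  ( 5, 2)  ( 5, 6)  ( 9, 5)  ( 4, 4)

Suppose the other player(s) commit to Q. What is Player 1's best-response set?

u_1(A vs Q) = 7
u_1(B vs Q) = 6
u_1(C vs Q) = 9
u_1(D vs Q) = 5
max payoff 9 at {C}

P1 best: {C}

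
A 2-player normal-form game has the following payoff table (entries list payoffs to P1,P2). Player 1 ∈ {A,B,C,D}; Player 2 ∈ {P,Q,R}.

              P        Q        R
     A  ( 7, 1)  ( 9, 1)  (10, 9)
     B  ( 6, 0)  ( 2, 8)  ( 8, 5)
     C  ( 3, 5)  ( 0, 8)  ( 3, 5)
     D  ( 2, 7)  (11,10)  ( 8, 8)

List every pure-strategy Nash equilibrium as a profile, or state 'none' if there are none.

NE set: (A,R), (D,Q)

(A,P): not NE [P2→R gives 9>1]
(A,Q): not NE [P1→D gives 11>9; P2→R gives 9>1]
(A,R): NE
(B,P): not NE [P1→A gives 7>6; P2→Q gives 8>0]
(B,Q): not NE [P1→D gives 11>2]
(B,R): not NE [P1→A gives 10>8; P2→Q gives 8>5]
(C,P): not NE [P1→A gives 7>3; P2→Q gives 8>5]
(C,Q): not NE [P1→D gives 11>0]
(C,R): not NE [P1→A gives 10>3; P2→Q gives 8>5]
(D,P): not NE [P1→A gives 7>2; P2→Q gives 10>7]
(D,Q): NE
(D,R): not NE [P1→A gives 10>8; P2→Q gives 10>8]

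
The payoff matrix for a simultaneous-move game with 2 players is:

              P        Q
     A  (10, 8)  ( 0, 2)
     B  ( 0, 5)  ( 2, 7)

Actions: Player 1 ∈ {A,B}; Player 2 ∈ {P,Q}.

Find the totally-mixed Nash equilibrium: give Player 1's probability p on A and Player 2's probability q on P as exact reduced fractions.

P1 mixes 1/4 on A; P2 mixes 1/6 on P

P1 indiff ⇒ q·10+(1-q)·0 = q·0+(1-q)·2 ⇒ q(10) = (1-q)(2) ⇒ q = 1/6
P2 indiff ⇒ p·8+(1-p)·5 = p·2+(1-p)·7 ⇒ p(6) = (1-p)(2) ⇒ p = 1/4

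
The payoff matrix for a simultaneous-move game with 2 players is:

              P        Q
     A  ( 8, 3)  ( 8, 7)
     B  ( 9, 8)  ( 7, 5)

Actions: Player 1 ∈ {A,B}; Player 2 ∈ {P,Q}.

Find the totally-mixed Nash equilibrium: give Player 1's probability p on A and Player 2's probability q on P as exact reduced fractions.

P1 indiff ⇒ q·8+(1-q)·8 = q·9+(1-q)·7 ⇒ q(-1) = (1-q)(-1) ⇒ q = 1/2
P2 indiff ⇒ p·3+(1-p)·8 = p·7+(1-p)·5 ⇒ p(-4) = (1-p)(-3) ⇒ p = 3/7

(p,q) = (3/7, 1/2)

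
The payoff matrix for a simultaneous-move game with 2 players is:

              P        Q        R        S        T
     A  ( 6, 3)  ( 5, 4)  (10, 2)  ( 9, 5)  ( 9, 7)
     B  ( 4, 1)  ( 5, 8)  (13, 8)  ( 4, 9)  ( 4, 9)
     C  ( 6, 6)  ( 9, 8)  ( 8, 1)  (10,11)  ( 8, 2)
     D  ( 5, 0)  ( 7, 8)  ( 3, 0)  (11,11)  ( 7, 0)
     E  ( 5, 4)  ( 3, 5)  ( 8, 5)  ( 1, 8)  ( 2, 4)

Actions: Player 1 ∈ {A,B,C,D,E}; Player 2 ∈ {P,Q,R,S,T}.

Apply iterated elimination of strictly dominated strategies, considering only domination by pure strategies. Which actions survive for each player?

Remaining: P1:{A,C,D} P2:{S,T}

P1 drop E (A beats it: P:6>5 Q:5>3 R:10>8 S:9>1 T:9>2)
P2 drop P (Q beats it: A:4>3 B:8>1 C:8>6 D:8>0)
P2 drop Q (S beats it: A:5>4 B:9>8 C:11>8 D:11>8)
P2 drop R (S beats it: A:5>2 B:9>8 C:11>1 D:11>0)
P1 drop B (A beats it: S:9>4 T:9>4)
P1→{A,C,D} P2→{S,T}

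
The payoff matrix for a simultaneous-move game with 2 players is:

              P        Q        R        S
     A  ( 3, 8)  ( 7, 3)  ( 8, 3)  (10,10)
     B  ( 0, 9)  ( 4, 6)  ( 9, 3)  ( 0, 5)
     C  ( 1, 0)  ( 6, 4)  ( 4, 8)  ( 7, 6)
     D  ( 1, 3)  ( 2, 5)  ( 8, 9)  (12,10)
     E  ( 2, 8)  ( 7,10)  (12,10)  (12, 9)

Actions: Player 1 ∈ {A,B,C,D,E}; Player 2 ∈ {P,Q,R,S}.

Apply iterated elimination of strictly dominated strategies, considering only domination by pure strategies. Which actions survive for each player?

Survivors P1:{A,D,E} P2:{Q,R,S}

P1 drop B (E beats it: P:2>0 Q:7>4 R:12>9 S:12>0)
P1 drop C (A beats it: P:3>1 Q:7>6 R:8>4 S:10>7)
P2 drop P (S beats it: A:10>8 D:10>3 E:9>8)
P1→{A,D,E} P2→{Q,R,S}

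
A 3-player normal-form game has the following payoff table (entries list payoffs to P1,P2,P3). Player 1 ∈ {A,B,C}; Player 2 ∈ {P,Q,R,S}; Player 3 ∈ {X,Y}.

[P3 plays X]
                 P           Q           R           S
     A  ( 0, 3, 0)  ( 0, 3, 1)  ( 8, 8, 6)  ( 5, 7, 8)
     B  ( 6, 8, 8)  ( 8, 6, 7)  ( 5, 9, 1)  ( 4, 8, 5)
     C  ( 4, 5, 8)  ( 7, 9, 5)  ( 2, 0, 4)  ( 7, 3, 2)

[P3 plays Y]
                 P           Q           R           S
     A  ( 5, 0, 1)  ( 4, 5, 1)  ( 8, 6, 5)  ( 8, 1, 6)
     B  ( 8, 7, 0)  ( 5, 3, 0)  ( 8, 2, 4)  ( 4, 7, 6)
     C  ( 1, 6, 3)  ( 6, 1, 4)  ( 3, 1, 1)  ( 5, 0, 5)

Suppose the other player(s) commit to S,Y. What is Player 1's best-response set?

u_1(A vs S,Y) = 8
u_1(B vs S,Y) = 4
u_1(C vs S,Y) = 5
max payoff 8 at {A}

argmax u_1 = {A}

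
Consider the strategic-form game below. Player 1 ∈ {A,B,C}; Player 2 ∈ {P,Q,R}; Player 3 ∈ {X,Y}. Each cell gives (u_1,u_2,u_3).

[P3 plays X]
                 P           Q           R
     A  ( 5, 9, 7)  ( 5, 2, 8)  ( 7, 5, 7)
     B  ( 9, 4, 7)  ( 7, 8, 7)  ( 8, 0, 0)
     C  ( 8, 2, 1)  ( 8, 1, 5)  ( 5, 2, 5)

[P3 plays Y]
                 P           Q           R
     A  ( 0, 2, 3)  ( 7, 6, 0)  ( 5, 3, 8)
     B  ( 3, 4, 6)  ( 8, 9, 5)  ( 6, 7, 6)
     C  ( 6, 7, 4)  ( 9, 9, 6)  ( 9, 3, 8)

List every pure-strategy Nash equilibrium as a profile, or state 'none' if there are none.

(A,P,X): not NE [P1→B gives 9>5]
(A,P,Y): not NE [P1→C gives 6>0; P2→Q gives 6>2; P3→X gives 7>3]
(A,Q,X): not NE [P1→C gives 8>5; P2→P gives 9>2]
(A,Q,Y): not NE [P1→C gives 9>7; P3→X gives 8>0]
(A,R,X): not NE [P1→B gives 8>7; P2→P gives 9>5; P3→Y gives 8>7]
(A,R,Y): not NE [P1→C gives 9>5; P2→Q gives 6>3]
(B,P,X): not NE [P2→Q gives 8>4]
(B,P,Y): not NE [P1→C gives 6>3; P2→Q gives 9>4; P3→X gives 7>6]
(B,Q,X): not NE [P1→C gives 8>7]
(B,Q,Y): not NE [P1→C gives 9>8; P3→X gives 7>5]
(B,R,X): not NE [P2→Q gives 8>0; P3→Y gives 6>0]
(B,R,Y): not NE [P1→C gives 9>6; P2→Q gives 9>7]
(C,P,X): not NE [P1→B gives 9>8; P3→Y gives 4>1]
(C,P,Y): not NE [P2→Q gives 9>7]
(C,Q,X): not NE [P2→R gives 2>1; P3→Y gives 6>5]
(C,Q,Y): NE
(C,R,X): not NE [P1→B gives 8>5; P3→Y gives 8>5]
(C,R,Y): not NE [P2→Q gives 9>3]

NE set: (C,Q,Y)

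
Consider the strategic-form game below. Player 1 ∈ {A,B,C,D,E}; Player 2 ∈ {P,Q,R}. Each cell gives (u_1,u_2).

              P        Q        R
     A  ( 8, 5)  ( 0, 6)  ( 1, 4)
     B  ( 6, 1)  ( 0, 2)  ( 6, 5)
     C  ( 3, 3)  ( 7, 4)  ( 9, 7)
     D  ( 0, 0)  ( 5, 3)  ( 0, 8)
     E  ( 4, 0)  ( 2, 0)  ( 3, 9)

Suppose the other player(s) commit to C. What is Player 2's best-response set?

u_2(P vs C) = 3
u_2(Q vs C) = 4
u_2(R vs C) = 7
max payoff 7 at {R}

argmax u_2 = {R}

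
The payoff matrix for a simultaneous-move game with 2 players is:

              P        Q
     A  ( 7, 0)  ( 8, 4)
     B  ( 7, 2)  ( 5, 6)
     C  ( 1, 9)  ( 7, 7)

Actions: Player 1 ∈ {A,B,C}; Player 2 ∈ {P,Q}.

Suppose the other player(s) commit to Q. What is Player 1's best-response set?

u_1(A vs Q) = 8
u_1(B vs Q) = 5
u_1(C vs Q) = 7
max payoff 8 at {A}

P1 best: {A}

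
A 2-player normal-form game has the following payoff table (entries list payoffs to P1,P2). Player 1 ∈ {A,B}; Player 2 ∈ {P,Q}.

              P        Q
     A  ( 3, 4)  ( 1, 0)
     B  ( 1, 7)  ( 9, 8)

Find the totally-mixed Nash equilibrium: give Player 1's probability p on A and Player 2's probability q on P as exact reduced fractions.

(p,q) = (1/5, 4/5)

P1 indiff ⇒ q·3+(1-q)·1 = q·1+(1-q)·9 ⇒ q(2) = (1-q)(8) ⇒ q = 4/5
P2 indiff ⇒ p·4+(1-p)·7 = p·0+(1-p)·8 ⇒ p(4) = (1-p)(1) ⇒ p = 1/5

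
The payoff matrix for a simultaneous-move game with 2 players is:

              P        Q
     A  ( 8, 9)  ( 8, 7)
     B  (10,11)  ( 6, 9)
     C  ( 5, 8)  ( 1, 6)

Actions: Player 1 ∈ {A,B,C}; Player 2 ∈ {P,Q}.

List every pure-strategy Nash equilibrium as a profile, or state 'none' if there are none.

(A,P): not NE [P1→B gives 10>8]
(A,Q): not NE [P2→P gives 9>7]
(B,P): NE
(B,Q): not NE [P1→A gives 8>6; P2→P gives 11>9]
(C,P): not NE [P1→B gives 10>5]
(C,Q): not NE [P1→A gives 8>1; P2→P gives 8>6]

PSNE = {(B,P)}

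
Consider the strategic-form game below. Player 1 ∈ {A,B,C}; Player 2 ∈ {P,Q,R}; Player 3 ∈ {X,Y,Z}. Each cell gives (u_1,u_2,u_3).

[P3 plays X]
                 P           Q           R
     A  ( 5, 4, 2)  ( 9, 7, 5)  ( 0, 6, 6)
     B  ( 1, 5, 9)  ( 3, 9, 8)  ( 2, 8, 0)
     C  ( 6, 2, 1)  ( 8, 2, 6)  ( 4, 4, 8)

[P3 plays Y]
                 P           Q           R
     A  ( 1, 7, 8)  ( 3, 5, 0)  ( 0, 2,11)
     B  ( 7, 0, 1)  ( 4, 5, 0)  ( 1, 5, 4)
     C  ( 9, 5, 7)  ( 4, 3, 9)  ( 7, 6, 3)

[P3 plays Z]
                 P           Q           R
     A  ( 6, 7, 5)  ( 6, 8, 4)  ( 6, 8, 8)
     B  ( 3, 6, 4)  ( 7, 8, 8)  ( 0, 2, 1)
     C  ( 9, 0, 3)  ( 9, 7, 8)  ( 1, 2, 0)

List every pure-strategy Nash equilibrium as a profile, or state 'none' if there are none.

(A,P,X): not NE [P1→C gives 6>5; P2→Q gives 7>4; P3→Y gives 8>2]
(A,P,Y): not NE [P1→C gives 9>1]
(A,P,Z): not NE [P1→C gives 9>6; P2→R gives 8>7; P3→Y gives 8>5]
(A,Q,X): NE
(A,Q,Y): not NE [P1→C gives 4>3; P2→P gives 7>5; P3→X gives 5>0]
(A,Q,Z): not NE [P1→C gives 9>6; P3→X gives 5>4]
(A,R,X): not NE [P1→C gives 4>0; P2→Q gives 7>6; P3→Y gives 11>6]
(A,R,Y): not NE [P1→C gives 7>0; P2→P gives 7>2]
(A,R,Z): not NE [P3→Y gives 11>8]
(B,P,X): not NE [P1→C gives 6>1; P2→Q gives 9>5]
(B,P,Y): not NE [P1→C gives 9>7; P2→R gives 5>0; P3→X gives 9>1]
(B,P,Z): not NE [P1→C gives 9>3; P2→Q gives 8>6; P3→X gives 9>4]
(B,Q,X): not NE [P1→A gives 9>3]
(B,Q,Y): not NE [P3→Z gives 8>0]
(B,Q,Z): not NE [P1→C gives 9>7]
(B,R,X): not NE [P1→C gives 4>2; P2→Q gives 9>8; P3→Y gives 4>0]
(B,R,Y): not NE [P1→C gives 7>1]
(B,R,Z): not NE [P1→A gives 6>0; P2→Q gives 8>2; P3→Y gives 4>1]
(C,P,X): not NE [P2→R gives 4>2; P3→Y gives 7>1]
(C,P,Y): not NE [P2→R gives 6>5]
(C,P,Z): not NE [P2→Q gives 7>0; P3→Y gives 7>3]
(C,Q,X): not NE [P1→A gives 9>8; P2→R gives 4>2; P3→Y gives 9>6]
(C,Q,Y): not NE [P2→R gives 6>3]
(C,Q,Z): not NE [P3→Y gives 9>8]
(C,R,X): NE
(C,R,Y): not NE [P3→X gives 8>3]
(C,R,Z): not NE [P1→A gives 6>1; P2→Q gives 7>2; P3→X gives 8>0]

PSNE = {(A,Q,X), (C,R,X)}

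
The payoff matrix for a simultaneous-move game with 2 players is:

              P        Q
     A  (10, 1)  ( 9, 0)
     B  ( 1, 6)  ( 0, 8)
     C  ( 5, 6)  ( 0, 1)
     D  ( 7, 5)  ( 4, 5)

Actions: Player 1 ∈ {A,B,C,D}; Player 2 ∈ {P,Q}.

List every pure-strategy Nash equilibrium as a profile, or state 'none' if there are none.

NE set: (A,P)

(A,P): NE
(A,Q): not NE [P2→P gives 1>0]
(B,P): not NE [P1→A gives 10>1; P2→Q gives 8>6]
(B,Q): not NE [P1→A gives 9>0]
(C,P): not NE [P1→A gives 10>5]
(C,Q): not NE [P1→A gives 9>0; P2→P gives 6>1]
(D,P): not NE [P1→A gives 10>7]
(D,Q): not NE [P1→A gives 9>4]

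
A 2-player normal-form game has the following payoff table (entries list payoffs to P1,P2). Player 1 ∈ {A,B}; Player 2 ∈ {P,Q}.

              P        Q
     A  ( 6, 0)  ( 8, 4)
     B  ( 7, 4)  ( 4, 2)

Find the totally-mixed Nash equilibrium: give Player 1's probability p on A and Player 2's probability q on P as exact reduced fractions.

P1 indiff ⇒ q·6+(1-q)·8 = q·7+(1-q)·4 ⇒ q(-1) = (1-q)(-4) ⇒ q = 4/5
P2 indiff ⇒ p·0+(1-p)·4 = p·4+(1-p)·2 ⇒ p(-4) = (1-p)(-2) ⇒ p = 1/3

(p,q) = (1/3, 4/5)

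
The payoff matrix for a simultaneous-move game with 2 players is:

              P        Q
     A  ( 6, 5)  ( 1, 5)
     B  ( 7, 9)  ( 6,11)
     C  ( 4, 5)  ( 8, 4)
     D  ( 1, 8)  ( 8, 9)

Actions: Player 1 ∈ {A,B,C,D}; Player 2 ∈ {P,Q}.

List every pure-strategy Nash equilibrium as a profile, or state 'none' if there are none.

(A,P): not NE [P1→B gives 7>6]
(A,Q): not NE [P1→D gives 8>1]
(B,P): not NE [P2→Q gives 11>9]
(B,Q): not NE [P1→D gives 8>6]
(C,P): not NE [P1→B gives 7>4]
(C,Q): not NE [P2→P gives 5>4]
(D,P): not NE [P1→B gives 7>1; P2→Q gives 9>8]
(D,Q): NE

Nash profiles: (D,Q)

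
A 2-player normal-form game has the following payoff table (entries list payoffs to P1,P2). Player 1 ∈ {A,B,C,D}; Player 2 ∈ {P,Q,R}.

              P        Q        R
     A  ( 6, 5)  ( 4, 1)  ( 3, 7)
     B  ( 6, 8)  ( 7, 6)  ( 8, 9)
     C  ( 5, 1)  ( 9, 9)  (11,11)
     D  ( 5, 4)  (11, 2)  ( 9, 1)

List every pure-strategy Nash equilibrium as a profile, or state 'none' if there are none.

PSNE = {(C,R)}

(A,P): not NE [P2→R gives 7>5]
(A,Q): not NE [P1→D gives 11>4; P2→R gives 7>1]
(A,R): not NE [P1→C gives 11>3]
(B,P): not NE [P2→R gives 9>8]
(B,Q): not NE [P1→D gives 11>7; P2→R gives 9>6]
(B,R): not NE [P1→C gives 11>8]
(C,P): not NE [P1→B gives 6>5; P2→R gives 11>1]
(C,Q): not NE [P1→D gives 11>9; P2→R gives 11>9]
(C,R): NE
(D,P): not NE [P1→B gives 6>5]
(D,Q): not NE [P2→P gives 4>2]
(D,R): not NE [P1→C gives 11>9; P2→P gives 4>1]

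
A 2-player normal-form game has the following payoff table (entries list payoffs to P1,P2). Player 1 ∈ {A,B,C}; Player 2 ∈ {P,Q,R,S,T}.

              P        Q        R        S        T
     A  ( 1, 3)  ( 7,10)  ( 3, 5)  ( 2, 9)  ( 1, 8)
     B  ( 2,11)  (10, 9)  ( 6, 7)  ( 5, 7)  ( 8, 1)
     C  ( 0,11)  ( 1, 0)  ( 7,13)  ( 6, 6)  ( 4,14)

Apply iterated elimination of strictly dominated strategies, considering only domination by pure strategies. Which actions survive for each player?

P1 drop A (B beats it: P:2>1 Q:10>7 R:6>3 S:5>2 T:8>1)
P2 drop Q (P beats it: B:11>9 C:11>0)
P2 drop S (P beats it: B:11>7 C:11>6)
P1→{B,C} P2→{P,R,T}

Survivors P1:{B,C} P2:{P,R,T}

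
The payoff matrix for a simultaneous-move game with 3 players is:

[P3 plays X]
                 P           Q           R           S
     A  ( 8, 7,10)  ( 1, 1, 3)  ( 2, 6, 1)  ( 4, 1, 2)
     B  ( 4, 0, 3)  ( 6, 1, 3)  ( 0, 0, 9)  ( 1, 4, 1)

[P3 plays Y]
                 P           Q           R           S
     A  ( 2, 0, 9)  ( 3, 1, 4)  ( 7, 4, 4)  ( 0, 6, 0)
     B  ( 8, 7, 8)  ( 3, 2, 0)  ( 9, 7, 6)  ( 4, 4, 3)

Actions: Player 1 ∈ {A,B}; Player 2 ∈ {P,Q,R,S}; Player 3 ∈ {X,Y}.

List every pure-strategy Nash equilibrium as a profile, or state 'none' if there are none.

(A,P,X): NE
(A,P,Y): not NE [P1→B gives 8>2; P2→S gives 6>0; P3→X gives 10>9]
(A,Q,X): not NE [P1→B gives 6>1; P2→P gives 7>1; P3→Y gives 4>3]
(A,Q,Y): not NE [P2→S gives 6>1]
(A,R,X): not NE [P2→P gives 7>6; P3→Y gives 4>1]
(A,R,Y): not NE [P1→B gives 9>7; P2→S gives 6>4]
(A,S,X): not NE [P2→P gives 7>1]
(A,S,Y): not NE [P1→B gives 4>0; P3→X gives 2>0]
(B,P,X): not NE [P1→A gives 8>4; P2→S gives 4>0; P3→Y gives 8>3]
(B,P,Y): NE
(B,Q,X): not NE [P2→S gives 4>1]
(B,Q,Y): not NE [P2→R gives 7>2; P3→X gives 3>0]
(B,R,X): not NE [P1→A gives 2>0; P2→S gives 4>0]
(B,R,Y): not NE [P3→X gives 9>6]
(B,S,X): not NE [P1→A gives 4>1; P3→Y gives 3>1]
(B,S,Y): not NE [P2→R gives 7>4]

NE set: (A,P,X), (B,P,Y)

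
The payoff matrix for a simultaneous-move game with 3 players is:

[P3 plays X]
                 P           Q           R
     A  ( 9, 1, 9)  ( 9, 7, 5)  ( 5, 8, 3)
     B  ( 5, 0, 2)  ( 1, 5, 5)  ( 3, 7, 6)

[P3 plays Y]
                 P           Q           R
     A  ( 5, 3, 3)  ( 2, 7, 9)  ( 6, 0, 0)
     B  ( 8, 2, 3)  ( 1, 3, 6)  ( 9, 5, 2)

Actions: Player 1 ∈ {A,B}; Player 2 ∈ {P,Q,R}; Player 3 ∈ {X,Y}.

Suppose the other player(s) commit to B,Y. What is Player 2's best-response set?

P2 best: {R}

u_2(P vs B,Y) = 2
u_2(Q vs B,Y) = 3
u_2(R vs B,Y) = 5
max payoff 5 at {R}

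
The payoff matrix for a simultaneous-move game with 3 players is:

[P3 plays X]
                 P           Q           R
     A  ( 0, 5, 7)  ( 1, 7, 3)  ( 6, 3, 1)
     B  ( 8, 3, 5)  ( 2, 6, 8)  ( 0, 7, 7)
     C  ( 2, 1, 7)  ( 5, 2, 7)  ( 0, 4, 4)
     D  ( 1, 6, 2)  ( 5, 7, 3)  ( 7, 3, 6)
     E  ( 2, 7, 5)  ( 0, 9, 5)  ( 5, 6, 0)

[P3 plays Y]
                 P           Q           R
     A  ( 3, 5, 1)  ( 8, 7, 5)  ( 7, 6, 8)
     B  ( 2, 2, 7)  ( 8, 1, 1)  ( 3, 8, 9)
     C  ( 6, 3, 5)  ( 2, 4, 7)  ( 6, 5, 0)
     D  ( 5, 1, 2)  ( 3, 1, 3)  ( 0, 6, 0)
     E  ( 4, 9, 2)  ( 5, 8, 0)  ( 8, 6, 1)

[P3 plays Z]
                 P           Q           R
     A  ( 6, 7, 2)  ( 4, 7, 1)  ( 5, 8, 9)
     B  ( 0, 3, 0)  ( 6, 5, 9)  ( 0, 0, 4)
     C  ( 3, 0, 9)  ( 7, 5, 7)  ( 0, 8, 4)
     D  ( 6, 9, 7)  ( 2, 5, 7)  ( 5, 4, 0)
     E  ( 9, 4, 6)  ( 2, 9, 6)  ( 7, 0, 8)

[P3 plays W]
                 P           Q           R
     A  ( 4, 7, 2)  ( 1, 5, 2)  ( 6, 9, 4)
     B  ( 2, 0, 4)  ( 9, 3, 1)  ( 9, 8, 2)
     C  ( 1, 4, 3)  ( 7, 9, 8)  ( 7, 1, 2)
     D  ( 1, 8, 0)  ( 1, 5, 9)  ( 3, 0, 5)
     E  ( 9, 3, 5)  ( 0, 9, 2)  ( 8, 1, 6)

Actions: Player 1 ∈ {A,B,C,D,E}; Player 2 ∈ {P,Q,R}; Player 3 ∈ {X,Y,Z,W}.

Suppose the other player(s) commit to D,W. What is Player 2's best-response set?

u_2(P vs D,W) = 8
u_2(Q vs D,W) = 5
u_2(R vs D,W) = 0
max payoff 8 at {P}

argmax u_2 = {P}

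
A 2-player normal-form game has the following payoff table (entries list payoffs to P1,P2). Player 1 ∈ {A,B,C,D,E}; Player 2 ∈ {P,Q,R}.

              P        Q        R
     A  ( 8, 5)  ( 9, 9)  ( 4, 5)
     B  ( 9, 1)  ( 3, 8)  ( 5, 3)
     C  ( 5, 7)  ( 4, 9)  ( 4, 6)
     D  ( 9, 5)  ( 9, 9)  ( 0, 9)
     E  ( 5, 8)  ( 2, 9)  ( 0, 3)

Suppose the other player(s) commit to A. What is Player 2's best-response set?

BR_2 = {Q}

u_2(P vs A) = 5
u_2(Q vs A) = 9
u_2(R vs A) = 5
max payoff 9 at {Q}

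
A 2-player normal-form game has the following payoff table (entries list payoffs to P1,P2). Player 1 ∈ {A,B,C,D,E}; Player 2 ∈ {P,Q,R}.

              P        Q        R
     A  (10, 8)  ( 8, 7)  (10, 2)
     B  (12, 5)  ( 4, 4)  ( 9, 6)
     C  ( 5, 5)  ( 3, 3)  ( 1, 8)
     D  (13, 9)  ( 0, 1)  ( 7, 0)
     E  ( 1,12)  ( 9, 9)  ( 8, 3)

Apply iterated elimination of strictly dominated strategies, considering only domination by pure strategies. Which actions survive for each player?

IESDS → P1:{A,B,D} P2:{P,R}

P1 drop C (A beats it: P:10>5 Q:8>3 R:10>1)
P2 drop Q (P beats it: A:8>7 B:5>4 D:9>1 E:12>9)
P1 drop E (A beats it: P:10>1 R:10>8)
P1→{A,B,D} P2→{P,R}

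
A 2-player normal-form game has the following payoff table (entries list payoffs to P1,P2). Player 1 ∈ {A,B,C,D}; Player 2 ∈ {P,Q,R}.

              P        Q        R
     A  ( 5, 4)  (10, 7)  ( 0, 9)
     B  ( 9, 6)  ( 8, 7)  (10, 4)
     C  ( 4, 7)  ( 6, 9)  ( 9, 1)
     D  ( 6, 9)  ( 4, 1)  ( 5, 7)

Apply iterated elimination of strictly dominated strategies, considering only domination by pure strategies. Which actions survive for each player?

Survivors P1:{A,B} P2:{Q,R}

P1 drop C (B beats it: P:9>4 Q:8>6 R:10>9)
P1 drop D (B beats it: P:9>6 Q:8>4 R:10>5)
P2 drop P (Q beats it: A:7>4 B:7>6)
P1→{A,B} P2→{Q,R}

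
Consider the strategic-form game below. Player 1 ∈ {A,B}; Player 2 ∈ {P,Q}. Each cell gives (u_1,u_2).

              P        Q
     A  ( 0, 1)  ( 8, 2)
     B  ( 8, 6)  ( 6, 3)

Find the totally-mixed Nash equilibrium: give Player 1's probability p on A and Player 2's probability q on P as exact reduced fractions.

P1 indiff ⇒ q·0+(1-q)·8 = q·8+(1-q)·6 ⇒ q(-8) = (1-q)(-2) ⇒ q = 1/5
P2 indiff ⇒ p·1+(1-p)·6 = p·2+(1-p)·3 ⇒ p(-1) = (1-p)(-3) ⇒ p = 3/4

p=3/4, q=1/5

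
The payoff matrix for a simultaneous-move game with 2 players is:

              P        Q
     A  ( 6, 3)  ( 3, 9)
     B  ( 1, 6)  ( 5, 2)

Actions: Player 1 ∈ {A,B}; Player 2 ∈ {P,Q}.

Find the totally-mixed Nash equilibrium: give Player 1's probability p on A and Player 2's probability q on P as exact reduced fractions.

P1 mixes 2/5 on A; P2 mixes 2/7 on P

P1 indiff ⇒ q·6+(1-q)·3 = q·1+(1-q)·5 ⇒ q(5) = (1-q)(2) ⇒ q = 2/7
P2 indiff ⇒ p·3+(1-p)·6 = p·9+(1-p)·2 ⇒ p(-6) = (1-p)(-4) ⇒ p = 2/5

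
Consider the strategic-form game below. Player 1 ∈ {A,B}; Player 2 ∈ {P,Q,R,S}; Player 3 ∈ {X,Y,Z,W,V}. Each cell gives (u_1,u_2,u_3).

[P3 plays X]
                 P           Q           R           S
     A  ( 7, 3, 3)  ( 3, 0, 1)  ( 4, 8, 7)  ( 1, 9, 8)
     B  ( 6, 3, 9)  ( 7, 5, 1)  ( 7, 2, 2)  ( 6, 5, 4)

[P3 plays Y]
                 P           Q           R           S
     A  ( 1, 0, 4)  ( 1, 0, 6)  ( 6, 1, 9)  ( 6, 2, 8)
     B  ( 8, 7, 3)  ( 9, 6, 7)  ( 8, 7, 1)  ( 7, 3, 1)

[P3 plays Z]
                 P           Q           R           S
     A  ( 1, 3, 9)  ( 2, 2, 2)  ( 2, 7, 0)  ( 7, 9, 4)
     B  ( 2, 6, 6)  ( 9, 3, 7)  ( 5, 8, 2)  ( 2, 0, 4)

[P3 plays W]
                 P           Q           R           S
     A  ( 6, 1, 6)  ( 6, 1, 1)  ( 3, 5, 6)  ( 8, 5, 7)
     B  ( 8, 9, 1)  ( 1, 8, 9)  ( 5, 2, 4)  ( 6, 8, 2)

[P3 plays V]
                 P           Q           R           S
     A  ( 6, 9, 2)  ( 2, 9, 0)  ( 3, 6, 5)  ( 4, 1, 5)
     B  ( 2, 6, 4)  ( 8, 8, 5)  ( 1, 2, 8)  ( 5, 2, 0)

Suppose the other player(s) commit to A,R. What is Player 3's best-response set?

u_3(X vs A,R) = 7
u_3(Y vs A,R) = 9
u_3(Z vs A,R) = 0
u_3(W vs A,R) = 6
u_3(V vs A,R) = 5
max payoff 9 at {Y}

P3 best: {Y}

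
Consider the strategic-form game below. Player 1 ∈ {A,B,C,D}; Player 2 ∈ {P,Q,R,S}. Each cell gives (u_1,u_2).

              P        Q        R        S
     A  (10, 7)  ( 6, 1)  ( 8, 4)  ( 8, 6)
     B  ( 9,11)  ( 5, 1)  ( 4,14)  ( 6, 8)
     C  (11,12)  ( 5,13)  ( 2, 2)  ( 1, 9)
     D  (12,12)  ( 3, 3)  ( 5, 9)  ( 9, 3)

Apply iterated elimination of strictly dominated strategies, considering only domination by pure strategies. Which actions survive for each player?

P1 drop B (A beats it: P:10>9 Q:6>5 R:8>4 S:8>6)
P2 drop R (P beats it: A:7>4 C:12>2 D:12>9)
P2 drop S (P beats it: A:7>6 C:12>9 D:12>3)
P1→{A,C,D} P2→{P,Q}

Survivors P1:{A,C,D} P2:{P,Q}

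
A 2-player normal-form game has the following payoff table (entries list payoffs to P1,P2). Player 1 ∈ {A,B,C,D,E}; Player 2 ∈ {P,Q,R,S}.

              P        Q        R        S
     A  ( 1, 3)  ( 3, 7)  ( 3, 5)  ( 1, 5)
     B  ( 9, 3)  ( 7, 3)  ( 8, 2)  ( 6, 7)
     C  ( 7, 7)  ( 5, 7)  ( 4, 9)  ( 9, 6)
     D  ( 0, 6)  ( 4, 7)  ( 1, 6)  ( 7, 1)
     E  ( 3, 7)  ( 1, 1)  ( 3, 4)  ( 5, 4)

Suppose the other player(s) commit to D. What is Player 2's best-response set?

u_2(P vs D) = 6
u_2(Q vs D) = 7
u_2(R vs D) = 6
u_2(S vs D) = 1
max payoff 7 at {Q}

BR_2 = {Q}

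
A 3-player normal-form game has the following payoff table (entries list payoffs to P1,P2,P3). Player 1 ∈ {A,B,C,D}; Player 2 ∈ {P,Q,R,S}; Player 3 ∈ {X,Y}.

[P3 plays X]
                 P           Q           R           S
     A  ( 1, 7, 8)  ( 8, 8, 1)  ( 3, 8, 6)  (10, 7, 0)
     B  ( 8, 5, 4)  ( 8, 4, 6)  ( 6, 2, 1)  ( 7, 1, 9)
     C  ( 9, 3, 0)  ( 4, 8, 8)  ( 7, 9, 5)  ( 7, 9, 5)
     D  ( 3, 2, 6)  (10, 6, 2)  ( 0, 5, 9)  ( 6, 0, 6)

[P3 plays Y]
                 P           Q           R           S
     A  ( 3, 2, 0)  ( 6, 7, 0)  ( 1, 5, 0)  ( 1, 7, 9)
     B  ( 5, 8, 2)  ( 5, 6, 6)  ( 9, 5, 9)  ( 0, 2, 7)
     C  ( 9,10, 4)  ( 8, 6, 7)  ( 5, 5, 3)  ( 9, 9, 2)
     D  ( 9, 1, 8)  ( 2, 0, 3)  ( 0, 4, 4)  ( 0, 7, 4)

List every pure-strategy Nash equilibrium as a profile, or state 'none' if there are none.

PSNE = {(C,P,Y), (C,R,X)}

(A,P,X): not NE [P1→C gives 9>1; P2→R gives 8>7]
(A,P,Y): not NE [P1→D gives 9>3; P2→S gives 7>2; P3→X gives 8>0]
(A,Q,X): not NE [P1→D gives 10>8]
(A,Q,Y): not NE [P1→C gives 8>6; P3→X gives 1>0]
(A,R,X): not NE [P1→C gives 7>3]
(A,R,Y): not NE [P1→B gives 9>1; P2→S gives 7>5; P3→X gives 6>0]
(A,S,X): not NE [P2→R gives 8>7; P3→Y gives 9>0]
(A,S,Y): not NE [P1→C gives 9>1]
(B,P,X): not NE [P1→C gives 9>8]
(B,P,Y): not NE [P1→D gives 9>5; P3→X gives 4>2]
(B,Q,X): not NE [P1→D gives 10>8; P2→P gives 5>4]
(B,Q,Y): not NE [P1→C gives 8>5; P2→P gives 8>6]
(B,R,X): not NE [P1→C gives 7>6; P2→P gives 5>2; P3→Y gives 9>1]
(B,R,Y): not NE [P2→P gives 8>5]
(B,S,X): not NE [P1→A gives 10>7; P2→P gives 5>1]
(B,S,Y): not NE [P1→C gives 9>0; P2→P gives 8>2; P3→X gives 9>7]
(C,P,X): not NE [P2→S gives 9>3; P3→Y gives 4>0]
(C,P,Y): NE
(C,Q,X): not NE [P1→D gives 10>4; P2→S gives 9>8]
(C,Q,Y): not NE [P2→P gives 10>6; P3→X gives 8>7]
(C,R,X): NE
(C,R,Y): not NE [P1→B gives 9>5; P2→P gives 10>5; P3→X gives 5>3]
(C,S,X): not NE [P1→A gives 10>7]
(C,S,Y): not NE [P2→P gives 10>9; P3→X gives 5>2]
(D,P,X): not NE [P1→C gives 9>3; P2→Q gives 6>2; P3→Y gives 8>6]
(D,P,Y): not NE [P2→S gives 7>1]
(D,Q,X): not NE [P3→Y gives 3>2]
(D,Q,Y): not NE [P1→C gives 8>2; P2→S gives 7>0]
(D,R,X): not NE [P1→C gives 7>0; P2→Q gives 6>5]
(D,R,Y): not NE [P1→B gives 9>0; P2→S gives 7>4; P3→X gives 9>4]
(D,S,X): not NE [P1→A gives 10>6; P2→Q gives 6>0]
(D,S,Y): not NE [P1→C gives 9>0; P3→X gives 6>4]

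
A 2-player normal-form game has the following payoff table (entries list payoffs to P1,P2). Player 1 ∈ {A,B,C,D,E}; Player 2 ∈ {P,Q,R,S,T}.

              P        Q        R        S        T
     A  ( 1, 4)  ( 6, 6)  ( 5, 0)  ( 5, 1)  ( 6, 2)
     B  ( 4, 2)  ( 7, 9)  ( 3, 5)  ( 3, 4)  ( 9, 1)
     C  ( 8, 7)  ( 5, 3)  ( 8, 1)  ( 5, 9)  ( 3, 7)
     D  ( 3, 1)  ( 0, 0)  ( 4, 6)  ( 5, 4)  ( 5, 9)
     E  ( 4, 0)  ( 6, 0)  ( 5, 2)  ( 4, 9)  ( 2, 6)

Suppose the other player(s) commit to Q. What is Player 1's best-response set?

u_1(A vs Q) = 6
u_1(B vs Q) = 7
u_1(C vs Q) = 5
u_1(D vs Q) = 0
u_1(E vs Q) = 6
max payoff 7 at {B}

BR_1 = {B}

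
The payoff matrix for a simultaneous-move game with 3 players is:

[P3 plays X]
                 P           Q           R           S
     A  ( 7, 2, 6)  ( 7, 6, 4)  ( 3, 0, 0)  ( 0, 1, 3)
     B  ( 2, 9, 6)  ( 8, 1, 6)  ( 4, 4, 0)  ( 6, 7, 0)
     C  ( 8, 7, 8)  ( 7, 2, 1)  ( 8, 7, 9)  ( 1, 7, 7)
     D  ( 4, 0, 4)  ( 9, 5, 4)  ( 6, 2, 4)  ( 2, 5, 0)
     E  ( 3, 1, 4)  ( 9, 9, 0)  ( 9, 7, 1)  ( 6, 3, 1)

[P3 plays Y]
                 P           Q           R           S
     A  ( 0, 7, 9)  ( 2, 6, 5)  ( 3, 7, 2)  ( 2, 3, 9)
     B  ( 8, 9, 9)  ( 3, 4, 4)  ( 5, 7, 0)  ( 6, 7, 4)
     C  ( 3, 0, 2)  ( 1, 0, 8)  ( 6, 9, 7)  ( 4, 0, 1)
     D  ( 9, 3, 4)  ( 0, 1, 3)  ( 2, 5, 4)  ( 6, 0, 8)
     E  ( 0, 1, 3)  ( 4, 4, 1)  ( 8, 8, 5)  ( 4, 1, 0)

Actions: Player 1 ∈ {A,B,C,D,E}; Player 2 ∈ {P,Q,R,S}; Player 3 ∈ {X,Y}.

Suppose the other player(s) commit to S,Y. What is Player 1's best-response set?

u_1(A vs S,Y) = 2
u_1(B vs S,Y) = 6
u_1(C vs S,Y) = 4
u_1(D vs S,Y) = 6
u_1(E vs S,Y) = 4
max payoff 6 at {B,D}

BR_1 = {B,D}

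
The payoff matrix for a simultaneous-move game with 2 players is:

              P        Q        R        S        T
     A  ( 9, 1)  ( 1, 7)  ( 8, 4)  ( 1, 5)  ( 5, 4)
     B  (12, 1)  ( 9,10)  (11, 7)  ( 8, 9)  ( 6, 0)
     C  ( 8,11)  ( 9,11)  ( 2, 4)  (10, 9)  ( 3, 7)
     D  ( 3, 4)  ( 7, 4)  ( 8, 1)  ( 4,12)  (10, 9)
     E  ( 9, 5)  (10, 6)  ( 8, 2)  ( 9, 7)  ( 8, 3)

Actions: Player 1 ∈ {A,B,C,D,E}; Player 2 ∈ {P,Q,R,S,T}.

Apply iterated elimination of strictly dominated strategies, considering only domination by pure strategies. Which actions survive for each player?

Remaining: P1:{B,C,E} P2:{P,Q,S}

P1 drop A (B beats it: P:12>9 Q:9>1 R:11>8 S:8>1 T:6>5)
P2 drop R (Q beats it: B:10>7 C:11>4 D:4>1 E:6>2)
P2 drop T (S beats it: B:9>0 C:9>7 D:12>9 E:7>3)
P1 drop D (B beats it: P:12>3 Q:9>7 S:8>4)
P1→{B,C,E} P2→{P,Q,S}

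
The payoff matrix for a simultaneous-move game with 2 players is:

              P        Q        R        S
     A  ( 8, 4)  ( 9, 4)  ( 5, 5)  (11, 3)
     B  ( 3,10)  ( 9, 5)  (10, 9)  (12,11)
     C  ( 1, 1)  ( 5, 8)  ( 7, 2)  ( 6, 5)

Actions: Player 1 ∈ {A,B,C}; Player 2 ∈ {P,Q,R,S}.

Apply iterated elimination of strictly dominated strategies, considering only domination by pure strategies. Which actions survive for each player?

P1 drop C (B beats it: P:3>1 Q:9>5 R:10>7 S:12>6)
P2 drop Q (R beats it: A:5>4 B:9>5)
P1→{A,B} P2→{P,R,S}

Remaining: P1:{A,B} P2:{P,R,S}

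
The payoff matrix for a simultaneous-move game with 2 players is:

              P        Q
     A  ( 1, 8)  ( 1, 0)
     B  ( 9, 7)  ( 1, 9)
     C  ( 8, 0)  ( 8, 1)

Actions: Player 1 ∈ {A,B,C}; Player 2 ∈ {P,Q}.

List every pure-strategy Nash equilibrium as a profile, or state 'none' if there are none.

PSNE = {(C,Q)}

(A,P): not NE [P1→B gives 9>1]
(A,Q): not NE [P1→C gives 8>1; P2→P gives 8>0]
(B,P): not NE [P2→Q gives 9>7]
(B,Q): not NE [P1→C gives 8>1]
(C,P): not NE [P1→B gives 9>8; P2→Q gives 1>0]
(C,Q): NE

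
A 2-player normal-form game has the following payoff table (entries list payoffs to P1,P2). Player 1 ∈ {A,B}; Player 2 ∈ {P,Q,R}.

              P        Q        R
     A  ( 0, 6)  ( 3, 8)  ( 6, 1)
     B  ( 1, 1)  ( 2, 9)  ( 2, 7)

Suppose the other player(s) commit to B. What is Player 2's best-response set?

u_2(P vs B) = 1
u_2(Q vs B) = 9
u_2(R vs B) = 7
max payoff 9 at {Q}

P2 best: {Q}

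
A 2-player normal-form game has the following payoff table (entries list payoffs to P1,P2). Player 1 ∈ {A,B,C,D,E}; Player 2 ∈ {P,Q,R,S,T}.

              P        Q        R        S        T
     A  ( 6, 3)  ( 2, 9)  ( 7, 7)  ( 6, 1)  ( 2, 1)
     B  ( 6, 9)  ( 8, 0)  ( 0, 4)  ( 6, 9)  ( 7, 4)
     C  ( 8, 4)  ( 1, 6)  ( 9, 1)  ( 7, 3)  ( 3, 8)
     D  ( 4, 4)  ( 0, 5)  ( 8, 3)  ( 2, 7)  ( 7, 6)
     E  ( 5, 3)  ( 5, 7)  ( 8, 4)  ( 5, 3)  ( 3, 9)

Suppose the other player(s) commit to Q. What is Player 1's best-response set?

argmax u_1 = {B}

u_1(A vs Q) = 2
u_1(B vs Q) = 8
u_1(C vs Q) = 1
u_1(D vs Q) = 0
u_1(E vs Q) = 5
max payoff 8 at {B}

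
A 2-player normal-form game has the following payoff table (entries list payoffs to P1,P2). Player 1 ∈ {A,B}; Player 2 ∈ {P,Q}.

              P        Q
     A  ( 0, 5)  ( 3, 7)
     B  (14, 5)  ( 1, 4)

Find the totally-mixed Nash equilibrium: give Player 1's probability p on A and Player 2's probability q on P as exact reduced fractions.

(p,q) = (1/3, 1/8)

P1 indiff ⇒ q·0+(1-q)·3 = q·14+(1-q)·1 ⇒ q(-14) = (1-q)(-2) ⇒ q = 1/8
P2 indiff ⇒ p·5+(1-p)·5 = p·7+(1-p)·4 ⇒ p(-2) = (1-p)(-1) ⇒ p = 1/3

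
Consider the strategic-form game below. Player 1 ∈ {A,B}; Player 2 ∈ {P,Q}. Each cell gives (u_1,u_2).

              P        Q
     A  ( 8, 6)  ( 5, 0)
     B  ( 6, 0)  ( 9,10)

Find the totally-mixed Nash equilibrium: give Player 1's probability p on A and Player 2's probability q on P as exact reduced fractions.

P1 indiff ⇒ q·8+(1-q)·5 = q·6+(1-q)·9 ⇒ q(2) = (1-q)(4) ⇒ q = 2/3
P2 indiff ⇒ p·6+(1-p)·0 = p·0+(1-p)·10 ⇒ p(6) = (1-p)(10) ⇒ p = 5/8

p=5/8, q=2/3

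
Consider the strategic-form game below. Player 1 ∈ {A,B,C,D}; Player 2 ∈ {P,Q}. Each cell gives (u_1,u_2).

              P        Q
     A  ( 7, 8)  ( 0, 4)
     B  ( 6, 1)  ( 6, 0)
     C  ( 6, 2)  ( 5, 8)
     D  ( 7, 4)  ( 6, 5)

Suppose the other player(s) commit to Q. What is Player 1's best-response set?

u_1(A vs Q) = 0
u_1(B vs Q) = 6
u_1(C vs Q) = 5
u_1(D vs Q) = 6
max payoff 6 at {B,D}

argmax u_1 = {B,D}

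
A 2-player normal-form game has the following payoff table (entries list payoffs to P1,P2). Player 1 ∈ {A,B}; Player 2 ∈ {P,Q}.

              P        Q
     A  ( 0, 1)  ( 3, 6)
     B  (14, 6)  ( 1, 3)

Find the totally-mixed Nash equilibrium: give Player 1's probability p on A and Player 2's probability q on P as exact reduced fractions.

p=3/8, q=1/8

P1 indiff ⇒ q·0+(1-q)·3 = q·14+(1-q)·1 ⇒ q(-14) = (1-q)(-2) ⇒ q = 1/8
P2 indiff ⇒ p·1+(1-p)·6 = p·6+(1-p)·3 ⇒ p(-5) = (1-p)(-3) ⇒ p = 3/8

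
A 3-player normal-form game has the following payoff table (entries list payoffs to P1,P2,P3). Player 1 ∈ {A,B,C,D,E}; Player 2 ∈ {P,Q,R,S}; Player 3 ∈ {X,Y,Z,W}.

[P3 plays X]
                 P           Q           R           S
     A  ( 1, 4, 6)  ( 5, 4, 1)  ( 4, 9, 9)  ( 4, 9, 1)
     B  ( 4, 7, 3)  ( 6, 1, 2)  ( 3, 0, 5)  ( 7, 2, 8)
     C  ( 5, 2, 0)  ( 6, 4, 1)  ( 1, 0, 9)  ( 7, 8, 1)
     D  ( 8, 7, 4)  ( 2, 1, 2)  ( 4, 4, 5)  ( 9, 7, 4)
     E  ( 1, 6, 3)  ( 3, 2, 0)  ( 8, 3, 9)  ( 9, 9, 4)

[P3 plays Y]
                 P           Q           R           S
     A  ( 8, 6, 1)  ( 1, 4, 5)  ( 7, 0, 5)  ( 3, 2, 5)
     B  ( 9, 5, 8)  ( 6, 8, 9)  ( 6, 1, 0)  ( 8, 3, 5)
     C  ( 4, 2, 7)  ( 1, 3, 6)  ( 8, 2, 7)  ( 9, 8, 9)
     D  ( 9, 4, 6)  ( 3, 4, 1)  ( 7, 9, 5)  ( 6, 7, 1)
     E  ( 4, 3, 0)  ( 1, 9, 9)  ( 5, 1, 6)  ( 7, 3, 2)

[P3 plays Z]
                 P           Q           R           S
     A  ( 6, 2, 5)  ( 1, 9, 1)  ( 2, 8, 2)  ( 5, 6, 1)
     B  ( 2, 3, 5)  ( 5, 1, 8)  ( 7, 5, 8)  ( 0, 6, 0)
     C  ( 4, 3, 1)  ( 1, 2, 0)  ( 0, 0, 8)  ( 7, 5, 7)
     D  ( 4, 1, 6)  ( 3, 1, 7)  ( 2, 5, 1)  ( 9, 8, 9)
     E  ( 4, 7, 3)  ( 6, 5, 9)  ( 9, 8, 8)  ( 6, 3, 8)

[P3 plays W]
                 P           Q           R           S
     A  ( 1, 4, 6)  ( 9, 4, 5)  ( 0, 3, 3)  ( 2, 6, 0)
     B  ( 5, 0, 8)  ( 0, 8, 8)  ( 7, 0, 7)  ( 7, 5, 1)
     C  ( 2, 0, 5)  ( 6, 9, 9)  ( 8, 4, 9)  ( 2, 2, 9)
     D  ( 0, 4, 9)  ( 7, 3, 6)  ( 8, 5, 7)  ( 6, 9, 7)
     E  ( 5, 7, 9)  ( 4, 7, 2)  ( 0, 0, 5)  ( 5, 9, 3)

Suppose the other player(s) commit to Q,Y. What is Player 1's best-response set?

u_1(A vs Q,Y) = 1
u_1(B vs Q,Y) = 6
u_1(C vs Q,Y) = 1
u_1(D vs Q,Y) = 3
u_1(E vs Q,Y) = 1
max payoff 6 at {B}

argmax u_1 = {B}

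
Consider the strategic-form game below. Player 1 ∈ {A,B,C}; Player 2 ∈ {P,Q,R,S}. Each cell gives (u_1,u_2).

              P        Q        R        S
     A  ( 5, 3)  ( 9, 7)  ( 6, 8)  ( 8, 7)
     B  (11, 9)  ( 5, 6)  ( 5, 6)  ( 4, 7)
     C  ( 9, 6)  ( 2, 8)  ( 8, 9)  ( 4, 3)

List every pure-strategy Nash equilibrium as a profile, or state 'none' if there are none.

PSNE = {(B,P), (C,R)}

(A,P): not NE [P1→B gives 11>5; P2→R gives 8>3]
(A,Q): not NE [P2→R gives 8>7]
(A,R): not NE [P1→C gives 8>6]
(A,S): not NE [P2→R gives 8>7]
(B,P): NE
(B,Q): not NE [P1→A gives 9>5; P2→P gives 9>6]
(B,R): not NE [P1→C gives 8>5; P2→P gives 9>6]
(B,S): not NE [P1→A gives 8>4; P2→P gives 9>7]
(C,P): not NE [P1→B gives 11>9; P2→R gives 9>6]
(C,Q): not NE [P1→A gives 9>2; P2→R gives 9>8]
(C,R): NE
(C,S): not NE [P1→A gives 8>4; P2→R gives 9>3]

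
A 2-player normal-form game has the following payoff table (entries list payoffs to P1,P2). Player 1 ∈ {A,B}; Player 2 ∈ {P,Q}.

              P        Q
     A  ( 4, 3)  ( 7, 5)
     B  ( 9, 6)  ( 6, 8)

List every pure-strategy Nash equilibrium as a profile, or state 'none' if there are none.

(A,P): not NE [P1→B gives 9>4; P2→Q gives 5>3]
(A,Q): NE
(B,P): not NE [P2→Q gives 8>6]
(B,Q): not NE [P1→A gives 7>6]

Nash profiles: (A,Q)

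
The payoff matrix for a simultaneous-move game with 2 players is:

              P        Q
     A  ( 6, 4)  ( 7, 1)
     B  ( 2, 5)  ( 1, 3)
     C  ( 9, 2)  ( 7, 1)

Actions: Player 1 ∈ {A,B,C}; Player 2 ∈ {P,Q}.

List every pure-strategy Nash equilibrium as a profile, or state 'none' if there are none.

NE set: (C,P)

(A,P): not NE [P1→C gives 9>6]
(A,Q): not NE [P2→P gives 4>1]
(B,P): not NE [P1→C gives 9>2]
(B,Q): not NE [P1→C gives 7>1; P2→P gives 5>3]
(C,P): NE
(C,Q): not NE [P2→P gives 2>1]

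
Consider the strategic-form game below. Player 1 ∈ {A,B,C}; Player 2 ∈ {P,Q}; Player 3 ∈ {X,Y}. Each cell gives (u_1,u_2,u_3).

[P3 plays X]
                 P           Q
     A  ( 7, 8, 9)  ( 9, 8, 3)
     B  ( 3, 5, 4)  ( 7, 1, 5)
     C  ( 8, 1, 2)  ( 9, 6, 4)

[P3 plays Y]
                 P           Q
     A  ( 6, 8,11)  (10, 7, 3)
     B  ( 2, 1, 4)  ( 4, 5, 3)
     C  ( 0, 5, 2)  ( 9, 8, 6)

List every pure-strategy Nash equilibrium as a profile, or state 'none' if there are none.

(A,P,X): not NE [P1→C gives 8>7; P3→Y gives 11>9]
(A,P,Y): NE
(A,Q,X): NE
(A,Q,Y): not NE [P2→P gives 8>7]
(B,P,X): not NE [P1→C gives 8>3]
(B,P,Y): not NE [P1→A gives 6>2; P2→Q gives 5>1]
(B,Q,X): not NE [P1→C gives 9>7; P2→P gives 5>1]
(B,Q,Y): not NE [P1→A gives 10>4; P3→X gives 5>3]
(C,P,X): not NE [P2→Q gives 6>1]
(C,P,Y): not NE [P1→A gives 6>0; P2→Q gives 8>5]
(C,Q,X): not NE [P3→Y gives 6>4]
(C,Q,Y): not NE [P1→A gives 10>9]

Nash profiles: (A,P,Y), (A,Q,X)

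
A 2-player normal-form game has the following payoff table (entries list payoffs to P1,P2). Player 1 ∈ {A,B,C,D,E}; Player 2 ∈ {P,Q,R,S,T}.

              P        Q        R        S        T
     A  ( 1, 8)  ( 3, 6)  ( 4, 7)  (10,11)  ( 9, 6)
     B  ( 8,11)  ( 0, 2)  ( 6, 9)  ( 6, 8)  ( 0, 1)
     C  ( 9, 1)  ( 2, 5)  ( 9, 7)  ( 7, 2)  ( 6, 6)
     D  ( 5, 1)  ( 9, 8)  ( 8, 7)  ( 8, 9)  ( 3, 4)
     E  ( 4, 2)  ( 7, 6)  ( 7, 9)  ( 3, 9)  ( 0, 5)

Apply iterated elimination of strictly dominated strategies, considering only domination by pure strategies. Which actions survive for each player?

Survivors P1:{A,C,D} P2:{Q,R,S}

P1 drop B (C beats it: P:9>8 Q:2>0 R:9>6 S:7>6 T:6>0)
P1 drop E (D beats it: P:5>4 Q:9>7 R:8>7 S:8>3 T:3>0)
P2 drop P (S beats it: A:11>8 C:2>1 D:9>1)
P2 drop T (R beats it: A:7>6 C:7>6 D:7>4)
P1→{A,C,D} P2→{Q,R,S}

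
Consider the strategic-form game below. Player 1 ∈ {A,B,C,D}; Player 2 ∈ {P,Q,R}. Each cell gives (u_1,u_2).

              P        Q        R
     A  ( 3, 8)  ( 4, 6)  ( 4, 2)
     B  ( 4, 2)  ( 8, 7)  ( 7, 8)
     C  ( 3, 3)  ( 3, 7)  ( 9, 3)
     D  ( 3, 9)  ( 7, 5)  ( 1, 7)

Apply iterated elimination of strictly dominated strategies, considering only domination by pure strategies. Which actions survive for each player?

P1 drop A (B beats it: P:4>3 Q:8>4 R:7>4)
P1 drop D (B beats it: P:4>3 Q:8>7 R:7>1)
P2 drop P (Q beats it: B:7>2 C:7>3)
P1→{B,C} P2→{Q,R}

Survivors P1:{B,C} P2:{Q,R}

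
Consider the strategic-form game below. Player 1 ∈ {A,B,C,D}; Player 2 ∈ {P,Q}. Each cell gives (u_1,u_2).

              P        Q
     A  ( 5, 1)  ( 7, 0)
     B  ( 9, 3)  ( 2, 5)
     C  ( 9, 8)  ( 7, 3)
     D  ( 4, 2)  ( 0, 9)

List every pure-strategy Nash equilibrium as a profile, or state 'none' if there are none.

PSNE = {(C,P)}

(A,P): not NE [P1→C gives 9>5]
(A,Q): not NE [P2→P gives 1>0]
(B,P): not NE [P2→Q gives 5>3]
(B,Q): not NE [P1→C gives 7>2]
(C,P): NE
(C,Q): not NE [P2→P gives 8>3]
(D,P): not NE [P1→C gives 9>4; P2→Q gives 9>2]
(D,Q): not NE [P1→C gives 7>0]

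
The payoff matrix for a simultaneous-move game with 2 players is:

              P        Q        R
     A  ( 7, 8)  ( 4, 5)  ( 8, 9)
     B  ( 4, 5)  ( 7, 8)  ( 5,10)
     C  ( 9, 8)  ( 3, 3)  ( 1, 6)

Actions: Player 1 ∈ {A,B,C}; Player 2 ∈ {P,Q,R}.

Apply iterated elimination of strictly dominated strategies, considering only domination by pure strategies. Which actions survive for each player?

P2 drop Q (R beats it: A:9>5 B:10>8 C:6>3)
P1 drop B (A beats it: P:7>4 R:8>5)
P1→{A,C} P2→{P,R}

Remaining: P1:{A,C} P2:{P,R}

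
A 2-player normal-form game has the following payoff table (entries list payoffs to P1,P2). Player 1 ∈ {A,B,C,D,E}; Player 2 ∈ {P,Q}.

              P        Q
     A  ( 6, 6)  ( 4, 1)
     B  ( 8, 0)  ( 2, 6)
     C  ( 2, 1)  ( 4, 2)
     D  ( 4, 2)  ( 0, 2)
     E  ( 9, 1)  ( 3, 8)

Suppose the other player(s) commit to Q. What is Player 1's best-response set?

u_1(A vs Q) = 4
u_1(B vs Q) = 2
u_1(C vs Q) = 4
u_1(D vs Q) = 0
u_1(E vs Q) = 3
max payoff 4 at {A,C}

argmax u_1 = {A,C}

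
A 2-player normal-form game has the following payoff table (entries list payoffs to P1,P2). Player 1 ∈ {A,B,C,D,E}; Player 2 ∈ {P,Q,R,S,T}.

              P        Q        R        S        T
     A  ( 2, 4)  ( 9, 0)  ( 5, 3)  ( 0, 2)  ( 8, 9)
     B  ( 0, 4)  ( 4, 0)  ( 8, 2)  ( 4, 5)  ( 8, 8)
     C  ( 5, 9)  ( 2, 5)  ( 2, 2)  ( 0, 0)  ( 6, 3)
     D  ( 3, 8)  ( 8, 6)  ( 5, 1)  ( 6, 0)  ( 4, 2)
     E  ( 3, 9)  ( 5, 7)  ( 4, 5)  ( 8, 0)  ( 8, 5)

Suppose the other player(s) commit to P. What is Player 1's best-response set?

u_1(A vs P) = 2
u_1(B vs P) = 0
u_1(C vs P) = 5
u_1(D vs P) = 3
u_1(E vs P) = 3
max payoff 5 at {C}

BR_1 = {C}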